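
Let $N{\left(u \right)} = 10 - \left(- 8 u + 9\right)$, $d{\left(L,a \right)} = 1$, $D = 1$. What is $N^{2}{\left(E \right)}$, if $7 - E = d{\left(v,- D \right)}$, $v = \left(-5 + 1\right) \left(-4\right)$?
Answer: $2401$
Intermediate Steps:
$v = 16$ ($v = \left(-4\right) \left(-4\right) = 16$)
$E = 6$ ($E = 7 - 1 = 6$)
$N{\left(u \right)} = 1 + 8 u$ ($N{\left(u \right)} = 10 - \left(9 - 8 u\right) = 10 + \left(-9 + 8 u\right) = 1 + 8 u$)
$N^{2}{\left(E \right)} = \left(1 + 8 \cdot 6\right)^{2} = \left(1 + 48\right)^{2} = 49^{2} = 2401$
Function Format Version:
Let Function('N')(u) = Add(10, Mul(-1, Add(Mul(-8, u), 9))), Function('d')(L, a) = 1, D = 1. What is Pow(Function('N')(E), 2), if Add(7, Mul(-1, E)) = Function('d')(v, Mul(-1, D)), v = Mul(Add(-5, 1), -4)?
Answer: 2401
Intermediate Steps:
v = 16 (v = Mul(-4, -4) = 16)
E = 6 (E = Add(7, Mul(-1, 1)) = Add(7, -1) = 6)
Function('N')(u) = Add(1, Mul(8, u)) (Function('N')(u) = Add(10, Mul(-1, Add(9, Mul(-8, u)))) = Add(10, Add(-9, Mul(8, u))) = Add(1, Mul(8, u)))
Pow(Function('N')(E), 2) = Pow(Add(1, Mul(8, 6)), 2) = Pow(Add(1, 48), 2) = Pow(49, 2) = 2401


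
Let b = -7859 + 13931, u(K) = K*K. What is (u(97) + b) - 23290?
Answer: -7809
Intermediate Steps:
u(K) = K²
b = 6072
(u(97) + b) - 23290 = (97² + 6072) - 23290 = (9409 + 6072) - 23290 = 15481 - 23290 = -7809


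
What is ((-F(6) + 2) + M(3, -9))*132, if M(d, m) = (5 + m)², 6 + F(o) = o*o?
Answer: -1584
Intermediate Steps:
F(o) = -6 + o² (F(o) = -6 + o*o = -6 + o²)
((-F(6) + 2) + M(3, -9))*132 = ((-(-6 + 6²) + 2) + (5 - 9)²)*132 = ((-(-6 + 36) + 2) + (-4)²)*132 = ((-1*30 + 2) + 16)*132 = ((-30 + 2) + 16)*132 = (-28 + 16)*132 = -12*132 = -1584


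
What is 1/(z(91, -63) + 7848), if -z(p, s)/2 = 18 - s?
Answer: 1/7686 ≈ 0.00013011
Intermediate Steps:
z(p, s) = -36 + 2*s (z(p, s) = -2*(18 - s) = -36 + 2*s)
1/(z(91, -63) + 7848) = 1/((-36 + 2*(-63)) + 7848) = 1/((-36 - 126) + 7848) = 1/(-162 + 7848) = 1/7686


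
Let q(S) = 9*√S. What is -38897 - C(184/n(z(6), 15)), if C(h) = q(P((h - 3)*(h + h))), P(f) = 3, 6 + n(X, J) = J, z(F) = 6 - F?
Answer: -38897 - 9*√3 ≈ -38913.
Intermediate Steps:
n(X, J) = -6 + J
C(h) = 9*√3
-38897 - C(184/n(z(6), 15)) = -38897 - 9*√3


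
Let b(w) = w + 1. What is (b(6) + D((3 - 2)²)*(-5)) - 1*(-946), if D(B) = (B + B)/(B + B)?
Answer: 948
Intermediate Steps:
D(B) = 1 (D(B) = (2*B)/((2*B)) = (2*B)*(1/(2*B)) = 1)
b(w) = 1 + w
(b(6) + D((3 - 2)²)*(-5)) - 1*(-946) = ((1 + 6) + 1*(-5)) - 1*(-946) = (7 - 5) + 946 = 2 + 946 = 948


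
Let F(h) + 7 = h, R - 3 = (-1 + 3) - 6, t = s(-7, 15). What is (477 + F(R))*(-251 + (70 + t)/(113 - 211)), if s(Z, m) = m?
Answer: -1653761/14 ≈ -1.1813e+5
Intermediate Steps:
t = 15
R = -1 (R = 3 + ((-1 + 3) - 6) = 3 + (2 - 6) = 3 - 4 = -1)
F(h) = -7 + h
(477 + F(R))*(-251 + (70 + t)/(113 - 211)) = (477 + (-7 - 1))*(-251 + (70 + 15)/(113 - 211)) = (477 - 8)*(-251 + 85/(-98)) = 469*(-251 + 85*(-1/98)) = 469*(-251 - 85/98) = 469*(-24683/98) = -1653761/14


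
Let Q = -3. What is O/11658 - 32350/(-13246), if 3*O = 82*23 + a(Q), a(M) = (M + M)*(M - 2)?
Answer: 289197059/115816401 ≈ 2.4970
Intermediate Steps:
a(M) = 2*M*(-2 + M) (a(M) = (2*M)*(-2 + M) = 2*M*(-2 + M))
O = 1916/3 (O = (82*23 + 2*(-3)*(-2 - 3))/3 = (1886 + 2*(-3)*(-5))/3 = (1886 + 30)/3 = (⅓)*1916 = 1916/3 ≈ 638.67)
O/11658 - 32350/(-13246) = (1916/3)/11658 - 32350/(-13246) = (1916/3)*(1/11658) - 32350*(-1/13246) = 958/17487 + 16175/6623 = 289197059/115816401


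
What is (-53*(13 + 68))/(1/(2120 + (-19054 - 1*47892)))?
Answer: 278298018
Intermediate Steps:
(-53*(13 + 68))/(1/(2120 + (-19054 - 1*47892))) = (-53*81)/(1/(2120 + (-19054 - 47892))) = -4293/(1/(2120 - 66946)) = -4293/(1/(-64826)) = -4293/(-1/64826) = -4293*(-64826) = 278298018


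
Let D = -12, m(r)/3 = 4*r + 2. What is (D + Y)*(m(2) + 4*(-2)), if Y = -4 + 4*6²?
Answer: 2816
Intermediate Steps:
m(r) = 6 + 12*r (m(r) = 3*(4*r + 2) = 3*(2 + 4*r) = 6 + 12*r)
Y = 140 (Y = -4 + 4*36 = -4 + 144 = 140)
(D + Y)*(m(2) + 4*(-2)) = (-12 + 140)*((6 + 12*2) + 4*(-2)) = 128*((6 + 24) - 8) = 128*(30 - 8) = 128*22 = 2816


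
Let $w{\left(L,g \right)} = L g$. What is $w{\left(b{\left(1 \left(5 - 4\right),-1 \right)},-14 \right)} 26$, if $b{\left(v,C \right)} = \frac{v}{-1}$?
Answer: $364$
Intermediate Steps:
$b{\left(v,C \right)} = - v$ ($b{\left(v,C \right)} = v \left(-1\right) = - v$)
$w{\left(b{\left(1 \left(5 - 4\right),-1 \right)},-14 \right)} 26 = - 1 \left(5 - 4\right) \left(-14\right) 26 = - 1 \cdot 1 \left(-14\right) 26 = \left(-1\right) 1 \left(-14\right) 26 = \left(-1\right) \left(-14\right) 26 = 14 \cdot 26 = 364$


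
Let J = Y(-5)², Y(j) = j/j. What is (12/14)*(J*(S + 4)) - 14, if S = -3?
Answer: -92/7 ≈ -13.143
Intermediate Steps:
Y(j) = 1
J = 1 (J = 1² = 1)
(12/14)*(J*(S + 4)) - 14 = (12/14)*(1*(-3 + 4)) - 14 = (12*(1/14))*(1*1) - 14 = (6/7)*1 - 14 = 6/7 - 14 = -92/7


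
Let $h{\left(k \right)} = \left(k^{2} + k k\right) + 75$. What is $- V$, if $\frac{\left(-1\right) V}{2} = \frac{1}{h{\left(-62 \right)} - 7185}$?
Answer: $\frac{1}{289} \approx 0.0034602$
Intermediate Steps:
$h{\left(k \right)} = 75 + 2 k^{2}$ ($h{\left(k \right)} = \left(k^{2} + k^{2}\right) + 75 = 2 k^{2} + 75 = 75 + 2 k^{2}$)
$V = - \frac{1}{289}$ ($V = - \frac{2}{\left(75 + 2 \left(-62\right)^{2}\right) - 7185} = - \frac{2}{\left(75 + 2 \cdot 3844\right) - 7185} = - \frac{2}{\left(75 + 7688\right) - 7185} = - \frac{2}{7763 - 7185} = - \frac{2}{578} = \left(-2\right) \frac{1}{578} = - \frac{1}{289} \approx -0.0034602$)
$- V = \left(-1\right) \left(- \frac{1}{289}\right) = \frac{1}{289}$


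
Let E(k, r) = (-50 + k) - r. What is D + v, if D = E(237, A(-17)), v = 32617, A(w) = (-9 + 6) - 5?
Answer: 32812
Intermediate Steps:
A(w) = -8 (A(w) = -3 - 5 = -8)
E(k, r) = -50 + k - r
D = 195 (D = -50 + 237 - 1*(-8) = -50 + 237 + 8 = 195)
D + v = 195 + 32617 = 32812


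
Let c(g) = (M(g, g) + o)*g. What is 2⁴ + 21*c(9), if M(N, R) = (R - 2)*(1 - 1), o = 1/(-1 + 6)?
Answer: 269/5 ≈ 53.800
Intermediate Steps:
o = ⅕ (o = 1/5 = ⅕ ≈ 0.20000)
M(N, R) = 0 (M(N, R) = (-2 + R)*0 = 0)
c(g) = g/5 (c(g) = (0 + ⅕)*g = g/5)
2⁴ + 21*c(9) = 2⁴ + 21*((⅕)*9) = 16 + 21*(9/5) = 16 + 189/5 = 269/5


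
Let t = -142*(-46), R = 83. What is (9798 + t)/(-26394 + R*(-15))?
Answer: -16330/27639 ≈ -0.59083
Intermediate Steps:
t = 6532
(9798 + t)/(-26394 + R*(-15)) = (9798 + 6532)/(-26394 + 83*(-15)) = 16330/(-26394 - 1245) = 16330/(-27639) = 16330*(-1/27639) = -16330/27639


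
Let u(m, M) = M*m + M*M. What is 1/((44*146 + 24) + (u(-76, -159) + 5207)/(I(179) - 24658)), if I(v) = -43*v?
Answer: 32355/208582468 ≈ 0.00015512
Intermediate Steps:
u(m, M) = M² + M*m (u(m, M) = M*m + M² = M² + M*m)
1/((44*146 + 24) + (u(-76, -159) + 5207)/(I(179) - 24658)) = 1/((44*146 + 24) + (-159*(-159 - 76) + 5207)/(-43*179 - 24658)) = 1/((6424 + 24) + (-159*(-235) + 5207)/(-7697 - 24658)) = 1/(6448 + (37365 + 5207)/(-32355)) = 1/(6448 + 42572*(-1/32355)) = 1/(6448 - 42572/32355) = 1/(208582468/32355) = 32355/208582468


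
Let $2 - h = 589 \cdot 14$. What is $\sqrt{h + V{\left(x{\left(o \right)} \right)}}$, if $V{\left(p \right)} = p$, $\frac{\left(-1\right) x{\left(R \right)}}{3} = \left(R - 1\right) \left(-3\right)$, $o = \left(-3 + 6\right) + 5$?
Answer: $9 i \sqrt{101} \approx 90.449 i$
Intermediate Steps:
$o = 8$ ($o = 3 + 5 = 8$)
$h = -8244$ ($h = 2 - 589 \cdot 14 = 2 - 8246 = -8244$)
$x{\left(R \right)} = -9 + 9 R$ ($x{\left(R \right)} = - 3 \left(R - 1\right) \left(-3\right) = - 3 \left(-1 + R\right) \left(-3\right) = - 3 \left(3 - 3 R\right) = -9 + 9 R$)
$\sqrt{h + V{\left(x{\left(o \right)} \right)}} = \sqrt{-8244 + \left(-9 + 9 \cdot 8\right)} = \sqrt{-8244 + \left(-9 + 72\right)} = \sqrt{-8244 + 63} = \sqrt{-8181} = 9 i \sqrt{101}$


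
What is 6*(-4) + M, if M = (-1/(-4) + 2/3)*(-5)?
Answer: -343/12 ≈ -28.583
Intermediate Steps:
M = -55/12 (M = (-1*(-¼) + 2*(⅓))*(-5) = (¼ + ⅔)*(-5) = (11/12)*(-5) = -55/12 ≈ -4.5833)
6*(-4) + M = 6*(-4) - 55/12 = -24 - 55/12 = -343/12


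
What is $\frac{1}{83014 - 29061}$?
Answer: $\frac{1}{53953} \approx 1.8535 \cdot 10^{-5}$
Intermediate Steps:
$\frac{1}{83014 - 29061} = \frac{1}{53953}$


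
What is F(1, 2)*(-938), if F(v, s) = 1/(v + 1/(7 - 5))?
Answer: -1876/3 ≈ -625.33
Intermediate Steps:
F(v, s) = 1/(½ + v) (F(v, s) = 1/(v + 1/2) = 1/(v + ½) = 1/(½ + v))
F(1, 2)*(-938) = (2/(1 + 2*1))*(-938) = (2/(1 + 2))*(-938) = (2/3)*(-938) = (2*(⅓))*(-938) = (⅔)*(-938) = -1876/3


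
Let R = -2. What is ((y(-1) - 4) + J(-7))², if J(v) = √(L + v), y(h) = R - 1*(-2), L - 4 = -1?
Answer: 12 - 16*I ≈ 12.0 - 16.0*I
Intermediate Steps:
L = 3 (L = 4 - 1 = 3)
y(h) = 0 (y(h) = -2 - 1*(-2) = -2 + 2 = 0)
J(v) = √(3 + v)
((y(-1) - 4) + J(-7))² = ((0 - 4) + √(3 - 7))² = (-4 + √(-4))² = (-4 + 2*I)²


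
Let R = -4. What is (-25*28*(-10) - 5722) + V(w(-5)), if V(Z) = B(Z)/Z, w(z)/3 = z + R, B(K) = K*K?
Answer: 1251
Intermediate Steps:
B(K) = K²
w(z) = -12 + 3*z (w(z) = 3*(z - 4) = 3*(-4 + z) = -12 + 3*z)
V(Z) = Z (V(Z) = Z²/Z = Z)
(-25*28*(-10) - 5722) + V(w(-5)) = (-25*28*(-10) - 5722) + (-12 + 3*(-5)) = (-700*(-10) - 5722) + (-12 - 15) = (7000 - 5722) - 27 = 1278 - 27 = 1251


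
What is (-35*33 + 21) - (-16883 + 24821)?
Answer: -9072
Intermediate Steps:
(-35*33 + 21) - (-16883 + 24821) = (-1155 + 21) - 1*7938 = -1134 - 7938 = -9072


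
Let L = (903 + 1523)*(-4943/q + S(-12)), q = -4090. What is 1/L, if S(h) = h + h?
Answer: -2045/113072221 ≈ -1.8086e-5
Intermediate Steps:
S(h) = 2*h
L = -113072221/2045 (L = (903 + 1523)*(-4943/(-4090) + 2*(-12)) = 2426*(-4943*(-1/4090) - 24) = 2426*(4943/4090 - 24) = 2426*(-93217/4090) = -113072221/2045 ≈ -55292.)
1/L = 1/(-113072221/2045) = -2045/113072221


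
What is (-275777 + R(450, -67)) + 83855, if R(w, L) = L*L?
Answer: -187433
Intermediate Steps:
R(w, L) = L²
(-275777 + R(450, -67)) + 83855 = (-275777 + (-67)²) + 83855 = (-275777 + 4489) + 83855 = -271288 + 83855 = -187433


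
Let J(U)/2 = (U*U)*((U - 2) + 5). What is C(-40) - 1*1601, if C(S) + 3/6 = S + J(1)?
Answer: -3267/2 ≈ -1633.5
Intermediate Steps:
J(U) = 2*U**2*(3 + U) (J(U) = 2*((U*U)*((U - 2) + 5)) = 2*(U**2*((-2 + U) + 5)) = 2*(U**2*(3 + U)) = 2*U**2*(3 + U))
C(S) = 15/2 + S (C(S) = -1/2 + (S + 2*1**2*(3 + 1)) = -1/2 + (S + 2*1*4) = -1/2 + (S + 8) = -1/2 + (8 + S) = 15/2 + S)
C(-40) - 1*1601 = (15/2 - 40) - 1*1601 = -65/2 - 1601 = -3267/2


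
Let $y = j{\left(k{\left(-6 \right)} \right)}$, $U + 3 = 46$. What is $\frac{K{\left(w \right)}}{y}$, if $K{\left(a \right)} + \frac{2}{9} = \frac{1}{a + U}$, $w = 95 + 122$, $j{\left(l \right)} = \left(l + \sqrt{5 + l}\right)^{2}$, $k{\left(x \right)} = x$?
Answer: $- \frac{3577}{640692} - \frac{511 i}{266955} \approx -0.005583 - 0.0019142 i$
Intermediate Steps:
$w = 217$
$U = 43$ ($U = -3 + 46 = 43$)
$y = \left(-6 + i\right)^{2}$ ($y = \left(-6 + \sqrt{5 - 6}\right)^{2} = \left(-6 + \sqrt{-1}\right)^{2} = \left(-6 + i\right)^{2} \approx 35.0 - 12.0 i$)
$K{\left(a \right)} = - \frac{2}{9} + \frac{1}{43 + a}$ ($K{\left(a \right)} = - \frac{2}{9} + \frac{1}{a + 43} = - \frac{2}{9} + \frac{1}{43 + a}$)
$\frac{K{\left(w \right)}}{y} = \frac{\frac{1}{9} \frac{1}{43 + 217} \left(-77 - 434\right)}{\left(6 - i\right)^{2}} = \frac{\frac{1}{9} \cdot \frac{1}{260} \left(-77 - 434\right)}{\left(6 - i\right)^{2}} = \frac{\frac{1}{9} \cdot \frac{1}{260} \left(-511\right)}{\left(6 - i\right)^{2}} = - \frac{511}{2340 \left(6 - i\right)^{2}}$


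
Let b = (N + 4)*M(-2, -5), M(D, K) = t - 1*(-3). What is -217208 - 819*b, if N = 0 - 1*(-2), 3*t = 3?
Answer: -236864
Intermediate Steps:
t = 1 (t = (⅓)*3 = 1)
M(D, K) = 4 (M(D, K) = 1 - 1*(-3) = 1 + 3 = 4)
N = 2 (N = 0 + 2 = 2)
b = 24 (b = (2 + 4)*4 = 6*4 = 24)
-217208 - 819*b = -217208 - 819*24 = -217208 - 1*19656 = -217208 - 19656 = -236864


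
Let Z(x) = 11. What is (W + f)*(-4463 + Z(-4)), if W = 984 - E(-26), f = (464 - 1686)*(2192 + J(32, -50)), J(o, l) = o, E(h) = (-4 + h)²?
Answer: 12098951088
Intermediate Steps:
f = -2717728 (f = (464 - 1686)*(2192 + 32) = -1222*2224 = -2717728)
W = 84 (W = 984 - (-4 - 26)² = 984 - 1*(-30)² = 984 - 1*900 = 984 - 900 = 84)
(W + f)*(-4463 + Z(-4)) = (84 - 2717728)*(-4463 + 11) = -2717644*(-4452) = 12098951088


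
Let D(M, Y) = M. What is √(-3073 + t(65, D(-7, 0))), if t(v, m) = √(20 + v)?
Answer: √(-3073 + √85) ≈ 55.351*I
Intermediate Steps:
√(-3073 + t(65, D(-7, 0))) = √(-3073 + √(20 + 65)) = √(-3073 + √85)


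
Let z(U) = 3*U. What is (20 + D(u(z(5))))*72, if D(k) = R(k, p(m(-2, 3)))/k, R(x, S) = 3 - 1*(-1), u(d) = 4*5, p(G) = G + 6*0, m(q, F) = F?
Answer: 7272/5 ≈ 1454.4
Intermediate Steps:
p(G) = G (p(G) = G + 0 = G)
u(d) = 20
R(x, S) = 4 (R(x, S) = 3 + 1 = 4)
D(k) = 4/k
(20 + D(u(z(5))))*72 = (20 + 4/20)*72 = (20 + 4*(1/20))*72 = (20 + ⅕)*72 = (101/5)*72 = 7272/5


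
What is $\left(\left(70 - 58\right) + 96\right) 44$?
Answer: $4752$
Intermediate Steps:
$\left(\left(70 - 58\right) + 96\right) 44 = \left(12 + 96\right) 44 = 108 \cdot 44 = 4752$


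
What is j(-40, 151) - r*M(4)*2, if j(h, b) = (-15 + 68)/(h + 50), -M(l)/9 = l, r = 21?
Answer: 15173/10 ≈ 1517.3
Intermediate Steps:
M(l) = -9*l
j(h, b) = 53/(50 + h)
j(-40, 151) - r*M(4)*2 = 53/(50 - 40) - 21*(-9*4)*2 = 53/10 - 21*(-36)*2 = 53*(1/10) - (-756)*2 = 53/10 - 1*(-1512) = 53/10 + 1512 = 15173/10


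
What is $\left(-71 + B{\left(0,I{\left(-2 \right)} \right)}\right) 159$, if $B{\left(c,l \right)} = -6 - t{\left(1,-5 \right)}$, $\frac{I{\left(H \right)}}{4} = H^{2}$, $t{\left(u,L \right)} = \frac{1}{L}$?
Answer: $- \frac{61056}{5} \approx -12211.0$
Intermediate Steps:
$I{\left(H \right)} = 4 H^{2}$
$B{\left(c,l \right)} = - \frac{29}{5}$ ($B{\left(c,l \right)} = -6 - \frac{1}{-5} = -6 - - \frac{1}{5} = -6 + \frac{1}{5} = - \frac{29}{5}$)
$\left(-71 + B{\left(0,I{\left(-2 \right)} \right)}\right) 159 = \left(-71 - \frac{29}{5}\right) 159 = \left(- \frac{384}{5}\right) 159 = - \frac{61056}{5}$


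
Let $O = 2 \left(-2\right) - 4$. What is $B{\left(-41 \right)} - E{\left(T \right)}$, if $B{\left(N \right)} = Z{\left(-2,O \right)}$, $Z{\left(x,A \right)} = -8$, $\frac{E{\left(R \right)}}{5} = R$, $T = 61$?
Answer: $-313$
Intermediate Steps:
$E{\left(R \right)} = 5 R$
$O = -8$ ($O = -4 - 4 = -8$)
$B{\left(N \right)} = -8$
$B{\left(-41 \right)} - E{\left(T \right)} = -8 - 5 \cdot 61 = -8 - 305 = -313$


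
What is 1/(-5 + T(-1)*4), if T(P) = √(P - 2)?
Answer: -5/73 - 4*I*√3/73 ≈ -0.068493 - 0.094907*I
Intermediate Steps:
T(P) = √(-2 + P)
1/(-5 + T(-1)*4) = 1/(-5 + √(-2 - 1)*4) = 1/(-5 + √(-3)*4) = 1/(-5 + (I*√3)*4) = 1/(-5 + 4*I*√3)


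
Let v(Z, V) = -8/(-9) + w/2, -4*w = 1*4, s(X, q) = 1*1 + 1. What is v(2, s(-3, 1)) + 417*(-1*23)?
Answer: -172631/18 ≈ -9590.6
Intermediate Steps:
s(X, q) = 2 (s(X, q) = 1 + 1 = 2)
w = -1 (w = -4/4 = -1/4*4 = -1)
v(Z, V) = 7/18 (v(Z, V) = -8/(-9) - 1/2 = -8*(-1/9) - 1*1/2 = 8/9 - 1/2 = 7/18)
v(2, s(-3, 1)) + 417*(-1*23) = 7/18 + 417*(-1*23) = 7/18 + 417*(-23) = 7/18 - 9591 = -172631/18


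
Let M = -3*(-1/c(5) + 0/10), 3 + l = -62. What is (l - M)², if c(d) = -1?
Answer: 3844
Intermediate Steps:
l = -65 (l = -3 - 62 = -65)
M = -3 (M = -3*(-1/(-1) + 0/10) = -3*(-1*(-1) + 0*(⅒)) = -3*(1 + 0) = -3*1 = -3)
(l - M)² = (-65 - 1*(-3))² = (-65 + 3)² = (-62)² = 3844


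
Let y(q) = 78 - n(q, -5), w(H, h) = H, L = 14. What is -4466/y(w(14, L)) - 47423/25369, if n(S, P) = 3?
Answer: -116854679/1902675 ≈ -61.416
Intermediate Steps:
y(q) = 75 (y(q) = 78 - 1*3 = 78 - 3 = 75)
-4466/y(w(14, L)) - 47423/25369 = -4466/75 - 47423/25369 = -116854679/1902675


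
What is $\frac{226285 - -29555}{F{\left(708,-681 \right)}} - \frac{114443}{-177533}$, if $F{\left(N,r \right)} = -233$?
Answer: $- \frac{45393377501}{41365189} \approx -1097.4$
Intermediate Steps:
$\frac{226285 - -29555}{F{\left(708,-681 \right)}} - \frac{114443}{-177533} = \frac{226285 - -29555}{-233} - \frac{114443}{-177533} = \left(226285 + 29555\right) \left(- \frac{1}{233}\right) - - \frac{114443}{177533} = 255840 \left(- \frac{1}{233}\right) + \frac{114443}{177533} = - \frac{255840}{233} + \frac{114443}{177533} = - \frac{45393377501}{41365189}$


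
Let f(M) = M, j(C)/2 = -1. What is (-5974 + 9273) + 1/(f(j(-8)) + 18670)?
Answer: 61585733/18668 ≈ 3299.0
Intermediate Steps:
j(C) = -2 (j(C) = 2*(-1) = -2)
(-5974 + 9273) + 1/(f(j(-8)) + 18670) = (-5974 + 9273) + 1/(-2 + 18670) = 3299 + 1/18668 = 61585733/18668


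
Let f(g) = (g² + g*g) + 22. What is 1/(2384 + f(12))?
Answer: 1/2694 ≈ 0.00037120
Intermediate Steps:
f(g) = 22 + 2*g² (f(g) = (g² + g²) + 22 = 2*g² + 22 = 22 + 2*g²)
1/(2384 + f(12)) = 1/(2384 + (22 + 2*12²)) = 1/(2384 + (22 + 2*144)) = 1/(2384 + (22 + 288)) = 1/(2384 + 310) = 1/2694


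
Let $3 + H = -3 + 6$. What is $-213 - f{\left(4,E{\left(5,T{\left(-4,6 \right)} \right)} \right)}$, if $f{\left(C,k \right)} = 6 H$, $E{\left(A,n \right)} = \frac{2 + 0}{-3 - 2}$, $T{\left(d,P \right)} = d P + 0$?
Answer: $-213$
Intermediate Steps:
$T{\left(d,P \right)} = P d$ ($T{\left(d,P \right)} = P d + 0 = P d$)
$H = 0$ ($H = -3 + \left(-3 + 6\right) = -3 + 3 = 0$)
$E{\left(A,n \right)} = - \frac{2}{5}$ ($E{\left(A,n \right)} = \frac{2}{-5} = 2 \left(- \frac{1}{5}\right) = - \frac{2}{5}$)
$f{\left(C,k \right)} = 0$ ($f{\left(C,k \right)} = 6 \cdot 0 = 0$)
$-213 - f{\left(4,E{\left(5,T{\left(-4,6 \right)} \right)} \right)} = -213 - 0 = -213 + 0 = -213$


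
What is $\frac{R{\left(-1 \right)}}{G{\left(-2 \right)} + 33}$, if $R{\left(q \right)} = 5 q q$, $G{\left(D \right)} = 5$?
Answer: $\frac{5}{38} \approx 0.13158$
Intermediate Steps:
$R{\left(q \right)} = 5 q^{2}$
$\frac{R{\left(-1 \right)}}{G{\left(-2 \right)} + 33} = \frac{5 \left(-1\right)^{2}}{5 + 33} = \frac{5 \cdot 1}{38} = \frac{1}{38} \cdot 5 = \frac{5}{38}$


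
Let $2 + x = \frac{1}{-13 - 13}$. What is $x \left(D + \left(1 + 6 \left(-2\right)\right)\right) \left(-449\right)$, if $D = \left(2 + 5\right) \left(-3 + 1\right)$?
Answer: $- \frac{594925}{26} \approx -22882.0$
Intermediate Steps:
$x = - \frac{53}{26}$ ($x = -2 + \frac{1}{-13 - 13} = -2 + \frac{1}{-26} = -2 - \frac{1}{26} = - \frac{53}{26} \approx -2.0385$)
$D = -14$ ($D = 7 \left(-2\right) = -14$)
$x \left(D + \left(1 + 6 \left(-2\right)\right)\right) \left(-449\right) = - \frac{53 \left(-14 + \left(1 + 6 \left(-2\right)\right)\right)}{26} \left(-449\right) = - \frac{53 \left(-14 + \left(1 - 12\right)\right)}{26} \left(-449\right) = - \frac{53 \left(-14 - 11\right)}{26} \left(-449\right) = \left(- \frac{53}{26}\right) \left(-25\right) \left(-449\right) = \frac{1325}{26} \left(-449\right) = - \frac{594925}{26}$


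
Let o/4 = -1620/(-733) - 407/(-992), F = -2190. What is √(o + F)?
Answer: I*√18005777413694/90892 ≈ 46.685*I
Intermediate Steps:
o = 1905371/181784 (o = 4*(-1620/(-733) - 407/(-992)) = 4*(-1620*(-1/733) - 407*(-1/992)) = 4*(1620/733 + 407/992) = 4*(1905371/727136) = 1905371/181784 ≈ 10.482)
√(o + F) = √(1905371/181784 - 2190) = √(-396201589/181784) = I*√18005777413694/90892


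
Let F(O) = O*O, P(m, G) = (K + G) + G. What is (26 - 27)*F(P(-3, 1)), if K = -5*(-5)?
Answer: -729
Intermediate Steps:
K = 25
P(m, G) = 25 + 2*G (P(m, G) = (25 + G) + G = 25 + 2*G)
F(O) = O**2
(26 - 27)*F(P(-3, 1)) = (26 - 27)*(25 + 2*1)**2 = -(25 + 2)**2 = -1*27**2 = -1*729 = -729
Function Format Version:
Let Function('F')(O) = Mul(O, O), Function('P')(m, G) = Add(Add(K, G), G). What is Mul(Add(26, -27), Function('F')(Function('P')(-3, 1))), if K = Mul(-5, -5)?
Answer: -729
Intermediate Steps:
K = 25
Function('P')(m, G) = Add(25, Mul(2, G)) (Function('P')(m, G) = Add(Add(25, G), G) = Add(25, Mul(2, G)))
Function('F')(O) = Pow(O, 2)
Mul(Add(26, -27), Function('F')(Function('P')(-3, 1))) = Mul(Add(26, -27), Pow(Add(25, Mul(2, 1)), 2)) = Mul(-1, Pow(Add(25, 2), 2)) = Mul(-1, Pow(27, 2)) = Mul(-1, 729) = -729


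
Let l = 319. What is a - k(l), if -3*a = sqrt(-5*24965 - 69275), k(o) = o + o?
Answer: -638 - 10*I*sqrt(1941)/3 ≈ -638.0 - 146.86*I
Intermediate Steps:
k(o) = 2*o
a = -10*I*sqrt(1941)/3 (a = -sqrt(-5*24965 - 69275)/3 = -sqrt(-124825 - 69275)/3 = -10*I*sqrt(1941)/3 ≈ -146.86*I)
a - k(l) = -10*I*sqrt(1941)/3 - 2*319 = -10*I*sqrt(1941)/3 - 1*638 = -10*I*sqrt(1941)/3 - 638 = -638 - 10*I*sqrt(1941)/3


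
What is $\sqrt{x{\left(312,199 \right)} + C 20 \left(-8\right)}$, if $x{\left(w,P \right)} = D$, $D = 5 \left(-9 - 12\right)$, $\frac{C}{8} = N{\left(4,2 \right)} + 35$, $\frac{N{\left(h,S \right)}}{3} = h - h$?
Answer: $i \sqrt{44905} \approx 211.91 i$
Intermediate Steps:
$N{\left(h,S \right)} = 0$ ($N{\left(h,S \right)} = 3 \left(h - h\right) = 3 \cdot 0 = 0$)
$C = 280$ ($C = 8 \left(0 + 35\right) = 8 \cdot 35 = 280$)
$D = -105$ ($D = 5 \left(-21\right) = -105$)
$x{\left(w,P \right)} = -105$
$\sqrt{x{\left(312,199 \right)} + C 20 \left(-8\right)} = \sqrt{-105 + 280 \cdot 20 \left(-8\right)} = \sqrt{-105 + 5600 \left(-8\right)} = \sqrt{-105 - 44800} = \sqrt{-44905} = i \sqrt{44905}$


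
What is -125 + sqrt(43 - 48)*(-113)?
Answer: -125 - 113*I*sqrt(5) ≈ -125.0 - 252.68*I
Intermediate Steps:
-125 + sqrt(43 - 48)*(-113) = -125 + sqrt(-5)*(-113) = -125 + (I*sqrt(5))*(-113) = -125 - 113*I*sqrt(5)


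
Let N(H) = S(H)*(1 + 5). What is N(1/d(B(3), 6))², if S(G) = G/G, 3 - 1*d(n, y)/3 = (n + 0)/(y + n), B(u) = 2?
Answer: 36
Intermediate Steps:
d(n, y) = 9 - 3*n/(n + y) (d(n, y) = 9 - 3*(n + 0)/(y + n) = 9 - 3*n/(n + y))
S(G) = 1
N(H) = 6 (N(H) = 1*(1 + 5) = 1*6 = 6)
N(1/d(B(3), 6))² = 6² = 36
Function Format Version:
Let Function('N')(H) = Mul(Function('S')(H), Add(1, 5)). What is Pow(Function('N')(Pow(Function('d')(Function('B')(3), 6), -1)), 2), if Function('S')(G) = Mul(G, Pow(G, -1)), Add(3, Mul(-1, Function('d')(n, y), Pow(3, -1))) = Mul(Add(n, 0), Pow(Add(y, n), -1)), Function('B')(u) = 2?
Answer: 36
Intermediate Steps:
Function('d')(n, y) = Add(9, Mul(-3, n, Pow(Add(n, y), -1))) (Function('d')(n, y) = Add(9, Mul(-3, Mul(Add(n, 0), Pow(Add(y, n), -1)))) = Add(9, Mul(-3, Mul(n, Pow(Add(n, y), -1)))) = Add(9, Mul(-3, n, Pow(Add(n, y), -1))))
Function('S')(G) = 1
Function('N')(H) = 6 (Function('N')(H) = Mul(1, Add(1, 5)) = Mul(1, 6) = 6)
Pow(Function('N')(Pow(Function('d')(Function('B')(3), 6), -1)), 2) = Pow(6, 2) = 36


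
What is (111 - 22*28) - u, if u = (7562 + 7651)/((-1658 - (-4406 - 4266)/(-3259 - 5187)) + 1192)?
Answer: -310581257/657418 ≈ -472.43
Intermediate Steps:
u = -21414833/657418 (u = 15213/((-1658 - (-8672)/(-8446)) + 1192) = 15213/((-1658 - (-8672)*(-1)/8446) + 1192) = 15213/((-1658 - 1*4336/4223) + 1192) = 15213/((-1658 - 4336/4223) + 1192) = 15213/(-7006070/4223 + 1192) = 15213/(-1972254/4223) = 15213*(-4223/1972254) = -21414833/657418 ≈ -32.574)
(111 - 22*28) - u = (111 - 22*28) - 1*(-21414833/657418) = (111 - 616) + 21414833/657418 = -505 + 21414833/657418 = -310581257/657418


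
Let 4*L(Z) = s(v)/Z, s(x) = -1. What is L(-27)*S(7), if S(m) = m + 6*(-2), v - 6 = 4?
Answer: -5/108 ≈ -0.046296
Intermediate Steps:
v = 10 (v = 6 + 4 = 10)
L(Z) = -1/(4*Z) (L(Z) = (-1/Z)/4 = -1/(4*Z))
S(m) = -12 + m (S(m) = m - 12 = -12 + m)
L(-27)*S(7) = (-1/4/(-27))*(-12 + 7) = -1/4*(-1/27)*(-5) = (1/108)*(-5) = -5/108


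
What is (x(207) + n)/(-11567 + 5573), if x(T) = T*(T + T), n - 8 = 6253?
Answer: -30653/1998 ≈ -15.342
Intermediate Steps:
n = 6261 (n = 8 + 6253 = 6261)
x(T) = 2*T² (x(T) = T*(2*T) = 2*T²)
(x(207) + n)/(-11567 + 5573) = (2*207² + 6261)/(-11567 + 5573) = (2*42849 + 6261)/(-5994) = (85698 + 6261)*(-1/5994) = 91959*(-1/5994) = -30653/1998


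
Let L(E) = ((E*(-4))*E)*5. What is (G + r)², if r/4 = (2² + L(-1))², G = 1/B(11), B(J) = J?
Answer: 126900225/121 ≈ 1.0488e+6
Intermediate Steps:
L(E) = -20*E² (L(E) = ((-4*E)*E)*5 = -4*E²*5 = -20*E²)
G = 1/11 ≈ 0.090909
r = 1024 (r = 4*(2² - 20*(-1)²)² = 4*(4 - 20*1)² = 4*(4 - 20)² = 4*(-16)² = 4*256 = 1024)
(G + r)² = (1/11 + 1024)² = (11265/11)² = 126900225/121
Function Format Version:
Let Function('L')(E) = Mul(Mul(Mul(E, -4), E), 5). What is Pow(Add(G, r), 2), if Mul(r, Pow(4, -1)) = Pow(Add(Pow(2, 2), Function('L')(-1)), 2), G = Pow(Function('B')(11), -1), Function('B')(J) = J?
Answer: Rational(126900225, 121) ≈ 1.0488e+6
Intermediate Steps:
Function('L')(E) = Mul(-20, Pow(E, 2)) (Function('L')(E) = Mul(Mul(Mul(-4, E), E), 5) = Mul(Mul(-4, Pow(E, 2)), 5) = Mul(-20, Pow(E, 2)))
G = Rational(1, 11) (G = Pow(11, -1) = Rational(1, 11) ≈ 0.090909)
r = 1024 (r = Mul(4, Pow(Add(Pow(2, 2), Mul(-20, Pow(-1, 2))), 2)) = Mul(4, Pow(Add(4, Mul(-20, 1)), 2)) = Mul(4, Pow(Add(4, -20), 2)) = Mul(4, Pow(-16, 2)) = Mul(4, 256) = 1024)
Pow(Add(G, r), 2) = Pow(Add(Rational(1, 11), 1024), 2) = Pow(Rational(11265, 11), 2) = Rational(126900225, 121)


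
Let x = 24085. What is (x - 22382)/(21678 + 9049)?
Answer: 1703/30727 ≈ 0.055424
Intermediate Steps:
(x - 22382)/(21678 + 9049) = (24085 - 22382)/(21678 + 9049) = 1703/30727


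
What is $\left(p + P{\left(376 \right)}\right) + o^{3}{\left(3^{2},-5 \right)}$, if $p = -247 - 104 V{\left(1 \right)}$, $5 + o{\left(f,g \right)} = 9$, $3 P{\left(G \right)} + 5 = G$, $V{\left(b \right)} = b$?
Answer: $- \frac{490}{3} \approx -163.33$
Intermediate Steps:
$P{\left(G \right)} = - \frac{5}{3} + \frac{G}{3}$
$o{\left(f,g \right)} = 4$ ($o{\left(f,g \right)} = -5 + 9 = 4$)
$p = -351$ ($p = -247 - 104 = -351$)
$\left(p + P{\left(376 \right)}\right) + o^{3}{\left(3^{2},-5 \right)} = \left(-351 + \left(- \frac{5}{3} + \frac{1}{3} \cdot 376\right)\right) + 4^{3} = \left(-351 + \left(- \frac{5}{3} + \frac{376}{3}\right)\right) + 64 = \left(-351 + \frac{371}{3}\right) + 64 = - \frac{682}{3} + 64 = - \frac{490}{3}$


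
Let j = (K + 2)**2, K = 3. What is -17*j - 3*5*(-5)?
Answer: -350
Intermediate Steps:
j = 25 (j = (3 + 2)**2 = 5**2 = 25)
-17*j - 3*5*(-5) = -17*25 - 3*5*(-5) = -425 - 15*(-5) = -425 + 75 = -350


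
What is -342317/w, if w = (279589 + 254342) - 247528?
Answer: -342317/286403 ≈ -1.1952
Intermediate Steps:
w = 286403 (w = 533931 - 247528 = 286403)
-342317/w = -342317/286403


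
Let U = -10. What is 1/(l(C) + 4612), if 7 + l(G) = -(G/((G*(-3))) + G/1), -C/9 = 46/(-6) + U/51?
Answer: 51/231263 ≈ 0.00022053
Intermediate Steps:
C = 1203/17 (C = -9*(46/(-6) - 10/51) = -9*(46*(-⅙) - 10*1/51) = -9*(-23/3 - 10/51) = -9*(-401/51) = 1203/17 ≈ 70.765)
l(G) = -20/3 - G (l(G) = -7 - (G/((G*(-3))) + G/1) = -7 - (G/((-3*G)) + G*1) = -7 - (G*(-1/(3*G)) + G) = -7 - (-⅓ + G) = -7 + (⅓ - G) = -20/3 - G)
1/(l(C) + 4612) = 1/((-20/3 - 1*1203/17) + 4612) = 1/((-20/3 - 1203/17) + 4612) = 1/(-3949/51 + 4612) = 1/(231263/51) = 51/231263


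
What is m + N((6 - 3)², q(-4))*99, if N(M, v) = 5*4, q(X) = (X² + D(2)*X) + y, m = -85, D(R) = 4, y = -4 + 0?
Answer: 1895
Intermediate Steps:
y = -4
q(X) = -4 + X² + 4*X (q(X) = (X² + 4*X) - 4 = -4 + X² + 4*X)
N(M, v) = 20
m + N((6 - 3)², q(-4))*99 = -85 + 20*99 = -85 + 1980 = 1895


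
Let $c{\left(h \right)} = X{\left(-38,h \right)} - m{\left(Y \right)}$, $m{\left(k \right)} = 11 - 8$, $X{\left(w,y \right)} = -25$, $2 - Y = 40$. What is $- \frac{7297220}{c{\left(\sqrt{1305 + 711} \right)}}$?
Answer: $260615$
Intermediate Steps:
$Y = -38$ ($Y = 2 - 40 = -38$)
$m{\left(k \right)} = 3$ ($m{\left(k \right)} = 11 - 8 = 3$)
$c{\left(h \right)} = -28$ ($c{\left(h \right)} = -25 - 3 = -28$)
$- \frac{7297220}{c{\left(\sqrt{1305 + 711} \right)}} = - \frac{7297220}{-28} = \left(-7297220\right) \left(- \frac{1}{28}\right) = 260615$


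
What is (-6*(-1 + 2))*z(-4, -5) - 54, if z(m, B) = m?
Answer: -30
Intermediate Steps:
(-6*(-1 + 2))*z(-4, -5) - 54 = -6*(-1 + 2)*(-4) - 54 = -6*1*(-4) - 54 = -6*(-4) - 54 = 24 - 54 = -30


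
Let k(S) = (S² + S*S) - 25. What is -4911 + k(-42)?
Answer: -1408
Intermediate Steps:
k(S) = -25 + 2*S² (k(S) = (S² + S²) - 25 = 2*S² - 25 = -25 + 2*S²)
-4911 + k(-42) = -4911 + (-25 + 2*(-42)²) = -4911 + (-25 + 2*1764) = -4911 + (-25 + 3528) = -4911 + 3503 = -1408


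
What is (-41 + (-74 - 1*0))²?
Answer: 13225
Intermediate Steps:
(-41 + (-74 - 1*0))² = (-41 + (-74 + 0))² = (-41 - 74)² = (-115)² = 13225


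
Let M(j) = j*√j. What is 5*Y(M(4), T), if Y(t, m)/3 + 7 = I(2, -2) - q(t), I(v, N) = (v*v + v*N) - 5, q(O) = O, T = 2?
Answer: -300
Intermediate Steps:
M(j) = j^(3/2)
I(v, N) = -5 + v² + N*v (I(v, N) = (v² + N*v) - 5 = -5 + v² + N*v)
Y(t, m) = -36 - 3*t (Y(t, m) = -21 + 3*((-5 + 2² - 2*2) - t) = -21 + 3*((-5 + 4 - 4) - t) = -21 + 3*(-5 - t) = -21 + (-15 - 3*t) = -36 - 3*t)
5*Y(M(4), T) = 5*(-36 - 3*4^(3/2)) = 5*(-36 - 3*8) = 5*(-36 - 24) = 5*(-60) = -300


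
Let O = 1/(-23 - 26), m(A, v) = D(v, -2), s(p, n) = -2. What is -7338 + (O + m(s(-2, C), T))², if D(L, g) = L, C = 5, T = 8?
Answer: -17465657/2401 ≈ -7274.3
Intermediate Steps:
m(A, v) = v
O = -1/49 (O = 1/(-49) = -1/49 ≈ -0.020408)
-7338 + (O + m(s(-2, C), T))² = -7338 + (-1/49 + 8)² = -7338 + (391/49)² = -7338 + 152881/2401 = -17465657/2401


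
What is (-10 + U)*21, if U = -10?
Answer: -420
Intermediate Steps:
(-10 + U)*21 = (-10 - 10)*21 = -20*21 = -420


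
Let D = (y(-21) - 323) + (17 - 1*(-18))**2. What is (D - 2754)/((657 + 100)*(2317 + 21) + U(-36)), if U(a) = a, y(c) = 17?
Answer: -367/353966 ≈ -0.0010368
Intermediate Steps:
D = 919 (D = (17 - 323) + (17 - 1*(-18))**2 = -306 + (17 + 18)**2 = -306 + 35**2 = -306 + 1225 = 919)
(D - 2754)/((657 + 100)*(2317 + 21) + U(-36)) = (919 - 2754)/((657 + 100)*(2317 + 21) - 36) = -1835/(757*2338 - 36) = -1835/(1769866 - 36) = -1835/1769830 = -1835*1/1769830 = -367/353966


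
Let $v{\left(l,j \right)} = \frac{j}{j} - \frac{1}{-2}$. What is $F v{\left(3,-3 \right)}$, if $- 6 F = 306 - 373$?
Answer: $\frac{67}{4} \approx 16.75$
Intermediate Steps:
$v{\left(l,j \right)} = \frac{3}{2}$ ($v{\left(l,j \right)} = 1 - - \frac{1}{2} = 1 + \frac{1}{2} = \frac{3}{2}$)
$F = \frac{67}{6}$ ($F = - \frac{306 - 373}{6} = \left(- \frac{1}{6}\right) \left(-67\right) = \frac{67}{6} \approx 11.167$)
$F v{\left(3,-3 \right)} = \frac{67}{6} \cdot \frac{3}{2} = \frac{67}{4}$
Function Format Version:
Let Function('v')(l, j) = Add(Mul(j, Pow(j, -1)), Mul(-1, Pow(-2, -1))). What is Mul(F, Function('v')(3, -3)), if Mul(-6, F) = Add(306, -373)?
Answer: Rational(67, 4) ≈ 16.750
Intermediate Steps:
Function('v')(l, j) = Rational(3, 2) (Function('v')(l, j) = Add(1, Mul(-1, Rational(-1, 2))) = Add(1, Rational(1, 2)) = Rational(3, 2))
F = Rational(67, 6) (F = Mul(Rational(-1, 6), Add(306, -373)) = Mul(Rational(-1, 6), -67) = Rational(67, 6) ≈ 11.167)
Mul(F, Function('v')(3, -3)) = Mul(Rational(67, 6), Rational(3, 2)) = Rational(67, 4)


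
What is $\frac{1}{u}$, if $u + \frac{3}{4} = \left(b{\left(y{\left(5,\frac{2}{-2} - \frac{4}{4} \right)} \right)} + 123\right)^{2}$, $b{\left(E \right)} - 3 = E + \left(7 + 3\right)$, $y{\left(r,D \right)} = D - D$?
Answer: $\frac{4}{73981} \approx 5.4068 \cdot 10^{-5}$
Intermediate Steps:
$y{\left(r,D \right)} = 0$
$b{\left(E \right)} = 13 + E$ ($b{\left(E \right)} = 3 + \left(E + \left(7 + 3\right)\right) = 3 + \left(E + 10\right) = 3 + \left(10 + E\right) = 13 + E$)
$u = \frac{73981}{4}$ ($u = - \frac{3}{4} + \left(\left(13 + 0\right) + 123\right)^{2} = - \frac{3}{4} + \left(13 + 123\right)^{2} = - \frac{3}{4} + 136^{2} = - \frac{3}{4} + 18496 = \frac{73981}{4} \approx 18495.0$)
$\frac{1}{u} = \frac{1}{\frac{73981}{4}} = \frac{4}{73981}$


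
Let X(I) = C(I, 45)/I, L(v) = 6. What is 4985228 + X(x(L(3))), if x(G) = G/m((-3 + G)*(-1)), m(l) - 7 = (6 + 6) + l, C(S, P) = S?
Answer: 4985229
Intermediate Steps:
m(l) = 19 + l (m(l) = 7 + ((6 + 6) + l) = 7 + (12 + l) = 19 + l)
x(G) = G/(22 - G) (x(G) = G/(19 + (-3 + G)*(-1)) = G/(19 + (3 - G)) = G/(22 - G))
X(I) = 1 (X(I) = I/I = 1)
4985228 + X(x(L(3))) = 4985228 + 1 = 4985229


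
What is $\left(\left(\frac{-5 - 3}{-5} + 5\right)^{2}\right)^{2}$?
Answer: $\frac{1185921}{625} \approx 1897.5$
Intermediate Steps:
$\left(\left(\frac{-5 - 3}{-5} + 5\right)^{2}\right)^{2} = \left(\left(\left(-5 - 3\right) \left(- \frac{1}{5}\right) + 5\right)^{2}\right)^{2} = \left(\left(\left(-8\right) \left(- \frac{1}{5}\right) + 5\right)^{2}\right)^{2} = \left(\left(\frac{8}{5} + 5\right)^{2}\right)^{2} = \left(\left(\frac{33}{5}\right)^{2}\right)^{2} = \left(\frac{1089}{25}\right)^{2} = \frac{1185921}{625}$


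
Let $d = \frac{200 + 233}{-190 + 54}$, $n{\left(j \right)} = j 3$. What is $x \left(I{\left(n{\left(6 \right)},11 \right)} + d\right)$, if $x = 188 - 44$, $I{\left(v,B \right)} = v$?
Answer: $\frac{36270}{17} \approx 2133.5$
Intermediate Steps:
$n{\left(j \right)} = 3 j$
$x = 144$
$d = - \frac{433}{136}$ ($d = \frac{433}{-136} = 433 \left(- \frac{1}{136}\right) = - \frac{433}{136} \approx -3.1838$)
$x \left(I{\left(n{\left(6 \right)},11 \right)} + d\right) = 144 \left(3 \cdot 6 - \frac{433}{136}\right) = 144 \left(18 - \frac{433}{136}\right) = 144 \cdot \frac{2015}{136} = \frac{36270}{17}$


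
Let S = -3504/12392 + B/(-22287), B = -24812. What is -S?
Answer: -28672082/34522563 ≈ -0.83053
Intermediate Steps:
S = 28672082/34522563 (S = -3504/12392 - 24812/(-22287) = -3504*1/12392 - 24812*(-1/22287) = -438/1549 + 24812/22287 = 28672082/34522563 ≈ 0.83053)
-S = -1*28672082/34522563 = -28672082/34522563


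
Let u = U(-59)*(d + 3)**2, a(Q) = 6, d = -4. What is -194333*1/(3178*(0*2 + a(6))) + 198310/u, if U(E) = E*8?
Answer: -121034383/281253 ≈ -430.34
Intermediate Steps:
U(E) = 8*E
u = -472 (u = (8*(-59))*(-4 + 3)**2 = -472*(-1)**2 = -472*1 = -472)
-194333*1/(3178*(0*2 + a(6))) + 198310/u = -194333*1/(3178*(0*2 + 6)) + 198310/(-472) = -194333*1/(3178*(0 + 6)) + 198310*(-1/472) = -194333/(6*3178) - 99155/236 = -194333/19068 - 99155/236 = -121034383/281253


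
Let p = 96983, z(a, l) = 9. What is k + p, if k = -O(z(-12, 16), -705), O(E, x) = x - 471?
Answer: 98159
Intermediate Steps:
O(E, x) = -471 + x
k = 1176 (k = -(-471 - 705) = -1*(-1176) = 1176)
k + p = 1176 + 96983 = 98159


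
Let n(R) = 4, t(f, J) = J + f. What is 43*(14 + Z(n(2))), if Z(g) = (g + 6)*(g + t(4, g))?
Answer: 5762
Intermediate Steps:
Z(g) = (4 + 2*g)*(6 + g) (Z(g) = (g + 6)*(g + (g + 4)) = (6 + g)*(g + (4 + g)) = (6 + g)*(4 + 2*g) = (4 + 2*g)*(6 + g))
43*(14 + Z(n(2))) = 43*(14 + (24 + 2*4² + 16*4)) = 43*(14 + (24 + 2*16 + 64)) = 43*(14 + (24 + 32 + 64)) = 43*(14 + 120) = 43*134 = 5762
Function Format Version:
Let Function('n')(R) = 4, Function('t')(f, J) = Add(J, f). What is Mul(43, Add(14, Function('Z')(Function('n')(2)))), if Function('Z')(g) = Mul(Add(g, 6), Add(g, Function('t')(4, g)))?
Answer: 5762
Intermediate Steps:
Function('Z')(g) = Mul(Add(4, Mul(2, g)), Add(6, g)) (Function('Z')(g) = Mul(Add(g, 6), Add(g, Add(g, 4))) = Mul(Add(6, g), Add(g, Add(4, g))) = Mul(Add(6, g), Add(4, Mul(2, g))) = Mul(Add(4, Mul(2, g)), Add(6, g)))
Mul(43, Add(14, Function('Z')(Function('n')(2)))) = Mul(43, Add(14, Add(24, Mul(2, Pow(4, 2)), Mul(16, 4)))) = Mul(43, Add(14, Add(24, Mul(2, 16), 64))) = Mul(43, Add(14, Add(24, 32, 64))) = Mul(43, Add(14, 120)) = Mul(43, 134) = 5762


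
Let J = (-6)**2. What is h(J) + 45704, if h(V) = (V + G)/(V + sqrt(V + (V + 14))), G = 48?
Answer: 27652432/605 - 42*sqrt(86)/605 ≈ 45706.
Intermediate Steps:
J = 36
h(V) = (48 + V)/(V + sqrt(14 + 2*V)) (h(V) = (V + 48)/(V + sqrt(V + (V + 14))) = (48 + V)/(V + sqrt(V + (14 + V))) = (48 + V)/(V + sqrt(14 + 2*V)))
h(J) + 45704 = (48 + 36)/(36 + sqrt(2)*sqrt(7 + 36)) + 45704 = 84/(36 + sqrt(2)*sqrt(43)) + 45704 = 84/(36 + sqrt(86)) + 45704 = 45704 + 84/(36 + sqrt(86))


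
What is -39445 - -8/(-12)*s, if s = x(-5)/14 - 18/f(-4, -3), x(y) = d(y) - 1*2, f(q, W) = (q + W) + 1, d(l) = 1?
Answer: -828386/21 ≈ -39447.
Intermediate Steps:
f(q, W) = 1 + W + q (f(q, W) = (W + q) + 1 = 1 + W + q)
x(y) = -1 (x(y) = 1 - 1*2 = 1 - 2 = -1)
s = 41/14 (s = -1/14 - 18/(1 - 3 - 4) = -1*1/14 - 18/(-6) = -1/14 - 18*(-1/6) = -1/14 + 3 = 41/14 ≈ 2.9286)
-39445 - -8/(-12)*s = -39445 - -8/(-12)*41/14 = -39445 - (-1/12*(-8))*41/14 = -39445 - 2*41/(3*14) = -39445 - 1*41/21 = -39445 - 41/21 = -828386/21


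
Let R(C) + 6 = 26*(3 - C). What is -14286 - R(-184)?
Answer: -19142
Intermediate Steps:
R(C) = 72 - 26*C (R(C) = -6 + 26*(3 - C) = -6 + (78 - 26*C) = 72 - 26*C)
-14286 - R(-184) = -14286 - (72 - 26*(-184)) = -14286 - (72 + 4784) = -14286 - 1*4856 = -14286 - 4856 = -19142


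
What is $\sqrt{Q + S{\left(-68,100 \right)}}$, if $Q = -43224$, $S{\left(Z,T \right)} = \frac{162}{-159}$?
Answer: $\frac{i \sqrt{121419078}}{53} \approx 207.91 i$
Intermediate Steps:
$S{\left(Z,T \right)} = - \frac{54}{53}$ ($S{\left(Z,T \right)} = 162 \left(- \frac{1}{159}\right) = - \frac{54}{53}$)
$\sqrt{Q + S{\left(-68,100 \right)}} = \sqrt{-43224 - \frac{54}{53}} = \sqrt{- \frac{2290926}{53}} = \frac{i \sqrt{121419078}}{53}$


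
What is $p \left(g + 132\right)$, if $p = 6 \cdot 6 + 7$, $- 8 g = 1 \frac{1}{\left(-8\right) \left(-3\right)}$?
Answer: $\frac{1089749}{192} \approx 5675.8$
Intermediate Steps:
$g = - \frac{1}{192}$ ($g = - \frac{1 \frac{1}{\left(-8\right) \left(-3\right)}}{8} = - \frac{1 \cdot \frac{1}{24}}{8} = \left(- \frac{1}{8}\right) \frac{1}{24} = - \frac{1}{192} \approx -0.0052083$)
$p = 43$ ($p = 36 + 7 = 43$)
$p \left(g + 132\right) = 43 \left(- \frac{1}{192} + 132\right) = 43 \cdot \frac{25343}{192} = \frac{1089749}{192}$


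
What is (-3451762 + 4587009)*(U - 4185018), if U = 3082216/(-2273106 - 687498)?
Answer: -3516479835957703184/740151 ≈ -4.7510e+12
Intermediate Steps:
U = -770554/740151 (U = 3082216/(-2960604) = 3082216*(-1/2960604) = -770554/740151 ≈ -1.0411)
(-3451762 + 4587009)*(U - 4185018) = (-3451762 + 4587009)*(-770554/740151 - 4185018) = 1135247*(-3097546028272/740151) = -3516479835957703184/740151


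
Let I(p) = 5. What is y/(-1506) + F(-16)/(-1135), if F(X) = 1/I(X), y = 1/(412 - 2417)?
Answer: -602771/3427166550 ≈ -0.00017588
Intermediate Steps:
y = -1/2005 (y = 1/(-2005) = -1/2005 ≈ -0.00049875)
F(X) = ⅕ (F(X) = 1/5 = ⅕)
y/(-1506) + F(-16)/(-1135) = -1/2005/(-1506) + (⅕)/(-1135) = -1/2005*(-1/1506) + (⅕)*(-1/1135) = 1/3019530 - 1/5675 = -602771/3427166550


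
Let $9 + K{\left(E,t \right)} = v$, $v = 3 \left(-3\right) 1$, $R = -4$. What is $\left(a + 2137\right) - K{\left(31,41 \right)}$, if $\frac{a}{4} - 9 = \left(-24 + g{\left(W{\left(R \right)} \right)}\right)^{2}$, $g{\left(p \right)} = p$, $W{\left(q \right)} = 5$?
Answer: $3635$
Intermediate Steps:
$v = -9$ ($v = \left(-9\right) 1 = -9$)
$K{\left(E,t \right)} = -18$ ($K{\left(E,t \right)} = -9 - 9 = -18$)
$a = 1480$ ($a = 36 + 4 \left(-24 + 5\right)^{2} = 36 + 4 \left(-19\right)^{2} = 36 + 4 \cdot 361 = 36 + 1444 = 1480$)
$\left(a + 2137\right) - K{\left(31,41 \right)} = \left(1480 + 2137\right) - -18 = 3617 + 18 = 3635$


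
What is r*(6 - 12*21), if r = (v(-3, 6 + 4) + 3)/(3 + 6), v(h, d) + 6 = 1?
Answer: 164/3 ≈ 54.667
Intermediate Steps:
v(h, d) = -5 (v(h, d) = -6 + 1 = -5)
r = -2/9 (r = (-5 + 3)/(3 + 6) = -2/9 ≈ -0.22222)
r*(6 - 12*21) = -2*(6 - 12*21)/9 = -2*(6 - 252)/9 = -2/9*(-246) = 164/3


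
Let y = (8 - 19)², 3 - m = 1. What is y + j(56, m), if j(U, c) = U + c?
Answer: 179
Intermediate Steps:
m = 2 (m = 3 - 1*1 = 3 - 1 = 2)
y = 121 (y = (-11)² = 121)
y + j(56, m) = 121 + (56 + 2) = 121 + 58 = 179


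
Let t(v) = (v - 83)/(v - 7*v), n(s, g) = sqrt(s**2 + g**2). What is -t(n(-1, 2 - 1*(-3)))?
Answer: 1/6 - 83*sqrt(26)/156 ≈ -2.5463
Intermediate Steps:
n(s, g) = sqrt(g**2 + s**2)
t(v) = -(-83 + v)/(6*v) (t(v) = (-83 + v)/((-6*v)) = (-83 + v)*(-1/(6*v)) = -(-83 + v)/(6*v))
-t(n(-1, 2 - 1*(-3))) = -(83 - sqrt((2 - 1*(-3))**2 + (-1)**2))/(6*(sqrt((2 - 1*(-3))**2 + (-1)**2))) = -(83 - sqrt((2 + 3)**2 + 1))/(6*(sqrt((2 + 3)**2 + 1))) = -(83 - sqrt(5**2 + 1))/(6*(sqrt(5**2 + 1))) = -(83 - sqrt(25 + 1))/(6*(sqrt(25 + 1))) = -(83 - sqrt(26))/(6*(sqrt(26))) = -sqrt(26)/26*(83 - sqrt(26))/6 = -sqrt(26)*(83 - sqrt(26))/156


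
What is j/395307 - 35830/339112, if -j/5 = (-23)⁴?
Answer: -244325527885/67026673692 ≈ -3.6452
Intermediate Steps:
j = -1399205 (j = -5*(-23)⁴ = -5*279841 = -1399205)
j/395307 - 35830/339112 = -1399205/395307 - 35830/339112 = -1399205*1/395307 - 35830*1/339112 = -1399205/395307 - 17915/169556 = -244325527885/67026673692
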